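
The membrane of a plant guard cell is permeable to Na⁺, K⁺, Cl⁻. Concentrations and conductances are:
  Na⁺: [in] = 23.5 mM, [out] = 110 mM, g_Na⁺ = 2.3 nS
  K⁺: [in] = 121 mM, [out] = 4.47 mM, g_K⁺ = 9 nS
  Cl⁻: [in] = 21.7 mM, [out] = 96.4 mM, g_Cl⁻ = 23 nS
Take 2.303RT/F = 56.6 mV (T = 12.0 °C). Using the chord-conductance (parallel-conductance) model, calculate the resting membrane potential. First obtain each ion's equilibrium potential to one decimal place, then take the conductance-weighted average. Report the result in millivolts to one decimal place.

E_Na⁺ = (56.6/1)·log₁₀(110/23.5) = 37.9 mV
E_K⁺ = (56.6/1)·log₁₀(4.47/121) = -81.1 mV
E_Cl⁻ = (56.6/-1)·log₁₀(96.4/21.7) = -36.7 mV
Vm = (Σ gᵢEᵢ)/(Σ gᵢ) = (2.3·37.9 + 9·-81.1 + 23·-36.7) / (2.3 + 9 + 23)
= -1486.83 / 34.3 = -43.35 mV

-43.3 mV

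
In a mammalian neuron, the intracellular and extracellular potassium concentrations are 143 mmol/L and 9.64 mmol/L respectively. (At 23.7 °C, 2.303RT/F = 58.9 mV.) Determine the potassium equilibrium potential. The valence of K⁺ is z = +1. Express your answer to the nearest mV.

E = (58.9/z) · log₁₀([K⁺]_out/[K⁺]_in) with z = +1.
= (58.9/1) · log₁₀(9.64/143) = 58.90 · log₁₀(0.06741)
= 58.90 · (-1.1713) = -68.99 mV

-69 mV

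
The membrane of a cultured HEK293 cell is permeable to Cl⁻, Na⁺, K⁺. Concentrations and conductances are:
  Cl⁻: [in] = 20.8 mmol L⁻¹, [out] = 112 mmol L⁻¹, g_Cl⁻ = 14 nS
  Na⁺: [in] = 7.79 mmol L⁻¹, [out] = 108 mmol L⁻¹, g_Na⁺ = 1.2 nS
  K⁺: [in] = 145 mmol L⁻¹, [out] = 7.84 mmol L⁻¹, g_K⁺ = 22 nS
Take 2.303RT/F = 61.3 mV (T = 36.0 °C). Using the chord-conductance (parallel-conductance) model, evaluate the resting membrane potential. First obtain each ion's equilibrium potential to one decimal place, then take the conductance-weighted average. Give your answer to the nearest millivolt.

-61 mV

E_Cl⁻ = (61.3/-1)·log₁₀(112/20.8) = -44.8 mV
E_Na⁺ = (61.3/1)·log₁₀(108/7.79) = 70.0 mV
E_K⁺ = (61.3/1)·log₁₀(7.84/145) = -77.7 mV
Vm = (Σ gᵢEᵢ)/(Σ gᵢ) = (14·-44.8 + 1.2·70.0 + 22·-77.7) / (14 + 1.2 + 22)
= -2252.60 / 37.2 = -60.55 mV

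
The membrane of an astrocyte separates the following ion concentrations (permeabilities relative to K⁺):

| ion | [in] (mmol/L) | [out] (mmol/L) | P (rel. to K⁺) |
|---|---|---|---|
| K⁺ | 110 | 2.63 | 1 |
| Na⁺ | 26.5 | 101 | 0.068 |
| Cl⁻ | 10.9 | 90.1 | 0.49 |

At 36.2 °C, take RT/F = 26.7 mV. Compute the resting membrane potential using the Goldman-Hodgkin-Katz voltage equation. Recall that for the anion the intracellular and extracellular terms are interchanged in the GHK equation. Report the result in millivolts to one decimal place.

-62.8 mV

Vm = 26.7 · ln[(Σ P·[cation]ₒ + Σ P·[anion]ᵢ) / (Σ P·[cation]ᵢ + Σ P·[anion]ₒ)]
Numerator = 1×2.63 + 0.068×101 + 0.49×10.9 = 14.84
Denominator = 1×110 + 0.068×26.5 + 0.49×90.1 = 156
Vm = 26.7 · ln(0.095152) = 26.7 × (-2.3523) = -62.81 mV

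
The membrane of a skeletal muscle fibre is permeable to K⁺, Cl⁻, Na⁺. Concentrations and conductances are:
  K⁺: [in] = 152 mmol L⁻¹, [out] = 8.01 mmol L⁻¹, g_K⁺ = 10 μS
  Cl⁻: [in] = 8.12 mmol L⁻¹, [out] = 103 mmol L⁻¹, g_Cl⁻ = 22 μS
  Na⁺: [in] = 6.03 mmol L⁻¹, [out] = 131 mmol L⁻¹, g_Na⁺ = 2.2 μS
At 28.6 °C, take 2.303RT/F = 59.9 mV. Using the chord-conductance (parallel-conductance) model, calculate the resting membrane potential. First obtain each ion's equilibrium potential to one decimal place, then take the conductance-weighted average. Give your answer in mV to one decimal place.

E_K⁺ = (59.9/1)·log₁₀(8.01/152) = -76.6 mV
E_Cl⁻ = (59.9/-1)·log₁₀(103/8.12) = -66.1 mV
E_Na⁺ = (59.9/1)·log₁₀(131/6.03) = 80.1 mV
Vm = (Σ gᵢEᵢ)/(Σ gᵢ) = (10·-76.6 + 22·-66.1 + 2.2·80.1) / (10 + 22 + 2.2)
= -2043.98 / 34.2 = -59.77 mV

-59.8 mV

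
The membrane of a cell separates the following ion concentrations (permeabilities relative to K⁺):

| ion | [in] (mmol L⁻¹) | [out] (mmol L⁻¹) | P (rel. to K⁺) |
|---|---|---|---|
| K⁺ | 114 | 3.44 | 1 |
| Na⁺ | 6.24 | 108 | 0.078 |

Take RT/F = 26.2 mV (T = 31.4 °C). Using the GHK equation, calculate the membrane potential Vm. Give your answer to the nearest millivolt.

-59 mV

Vm = 26.2 · ln[(Σ P·[cation]ₒ + Σ P·[anion]ᵢ) / (Σ P·[cation]ᵢ + Σ P·[anion]ₒ)]
Numerator = 1×3.44 + 0.078×108 = 11.86
Denominator = 1×114 + 0.078×6.24 = 114.5
Vm = 26.2 · ln(0.10363) = 26.2 × (-2.2670) = -59.39 mV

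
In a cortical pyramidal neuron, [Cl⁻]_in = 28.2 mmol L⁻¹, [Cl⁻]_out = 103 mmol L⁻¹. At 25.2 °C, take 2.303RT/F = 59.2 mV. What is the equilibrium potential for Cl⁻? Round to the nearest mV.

-33 mV

E = (59.2/z) · log₁₀([Cl⁻]_out/[Cl⁻]_in) with z = -1.
For an anion, dividing by z = -1 reverses the sign.
= (59.2/-1) · log₁₀(103/28.2) = -59.20 · log₁₀(3.652)
= -59.20 · (0.5626) = -33.31 mV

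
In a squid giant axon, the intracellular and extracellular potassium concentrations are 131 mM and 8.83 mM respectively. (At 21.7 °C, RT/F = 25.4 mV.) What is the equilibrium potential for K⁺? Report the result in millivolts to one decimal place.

E = (25.4/z) · ln([K⁺]_out/[K⁺]_in) with z = +1.
= (25.4/1) · ln(8.83/131) = 25.40 · ln(0.0674)
= 25.40 · (-2.6970) = -68.50 mV

-68.5 mV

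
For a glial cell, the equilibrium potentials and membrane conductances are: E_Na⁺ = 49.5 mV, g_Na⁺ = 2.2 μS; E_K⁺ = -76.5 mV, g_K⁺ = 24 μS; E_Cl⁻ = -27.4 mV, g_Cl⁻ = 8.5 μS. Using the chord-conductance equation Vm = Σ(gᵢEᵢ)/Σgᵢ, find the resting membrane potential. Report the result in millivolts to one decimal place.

-56.5 mV

Σ gᵢEᵢ = 2.2·(49.5) + 24·(-76.5) + 8.5·(-27.4) = -1960.00
Σ gᵢ = 2.2 + 24 + 8.5 = 34.7
Vm = -1960.00 / 34.7 = -56.48 mV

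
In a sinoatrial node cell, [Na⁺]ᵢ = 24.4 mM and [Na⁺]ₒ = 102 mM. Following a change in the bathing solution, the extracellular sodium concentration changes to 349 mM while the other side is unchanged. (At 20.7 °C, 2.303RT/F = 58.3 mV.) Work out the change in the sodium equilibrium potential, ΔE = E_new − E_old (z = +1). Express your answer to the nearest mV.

31 mV

E_old = (58.3/1)·log₁₀(102/24.4) = 36.22 mV
E_new = (58.3/1)·log₁₀(349/24.4) = 67.36 mV
ΔE = 67.36 − (36.22) = 31.15 mV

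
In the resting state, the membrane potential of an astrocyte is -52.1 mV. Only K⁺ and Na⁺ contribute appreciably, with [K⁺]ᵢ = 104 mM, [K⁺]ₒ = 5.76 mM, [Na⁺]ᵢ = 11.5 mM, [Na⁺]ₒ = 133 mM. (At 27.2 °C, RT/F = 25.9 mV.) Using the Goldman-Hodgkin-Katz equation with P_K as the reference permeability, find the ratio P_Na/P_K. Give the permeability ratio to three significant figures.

Let α = P_Na/P_K. GHK: Vm = 25.9·ln[(Kₒ + α·Naₒ)/(Kᵢ + α·Naᵢ)].
e^(Vm/25.9) = e^(-52.1/25.9) = 0.13378
So 0.13378·(Kᵢ + α·Naᵢ) = Kₒ + α·Naₒ → α = (0.13378·104.0 − 5.76) / (133.0 − 0.13378·11.5)
α = (13.91 − 5.76) / (133.0 − 1.538) = 8.153/131.5 = 0.06202

0.0620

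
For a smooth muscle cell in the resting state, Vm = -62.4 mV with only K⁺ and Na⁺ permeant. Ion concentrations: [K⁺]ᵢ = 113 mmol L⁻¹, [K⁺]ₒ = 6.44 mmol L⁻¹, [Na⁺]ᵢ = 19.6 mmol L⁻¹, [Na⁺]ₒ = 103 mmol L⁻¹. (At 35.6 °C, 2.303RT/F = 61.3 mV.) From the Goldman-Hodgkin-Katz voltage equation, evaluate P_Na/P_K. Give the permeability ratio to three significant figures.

0.0435

Let α = P_Na/P_K. GHK: Vm = 61.3·log₁₀[(Kₒ + α·Naₒ)/(Kᵢ + α·Naᵢ)].
10^(Vm/61.3) = 10^(-62.4/61.3) = 0.095952
So 0.095952·(Kᵢ + α·Naᵢ) = Kₒ + α·Naₒ → α = (0.095952·113.0 − 6.44) / (103.0 − 0.095952·19.6)
α = (10.84 − 6.44) / (103.0 − 1.881) = 4.403/101.1 = 0.04354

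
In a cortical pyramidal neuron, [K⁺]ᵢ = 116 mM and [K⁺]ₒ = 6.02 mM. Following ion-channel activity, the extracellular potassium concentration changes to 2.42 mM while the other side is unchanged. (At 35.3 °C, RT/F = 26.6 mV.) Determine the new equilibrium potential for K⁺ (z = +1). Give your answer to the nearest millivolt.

After the shift: [K⁺]_out = 2.42, [K⁺]_in = 116 mM.
E_new = (26.6/1)·ln(2.42/116) = 26.60 · (-3.8698) = -102.94 mV

-103 mV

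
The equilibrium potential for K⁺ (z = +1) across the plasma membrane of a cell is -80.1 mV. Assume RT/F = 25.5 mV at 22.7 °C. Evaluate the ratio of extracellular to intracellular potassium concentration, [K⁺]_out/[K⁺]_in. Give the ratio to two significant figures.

ln([out]/[in]) = E·z/(25.5) = -80.1 × 1 / 25.5 = -3.1412
[out]/[in] = e^(-3.1412) = 0.04323

0.043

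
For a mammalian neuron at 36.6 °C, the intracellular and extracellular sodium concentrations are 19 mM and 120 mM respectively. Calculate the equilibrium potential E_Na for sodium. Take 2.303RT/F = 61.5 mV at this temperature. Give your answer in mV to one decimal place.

E = (61.5/z) · log₁₀([Na⁺]_out/[Na⁺]_in) with z = +1.
= (61.5/1) · log₁₀(120/19) = 61.50 · log₁₀(6.316)
= 61.50 · (0.8004) = 49.23 mV

49.2 mV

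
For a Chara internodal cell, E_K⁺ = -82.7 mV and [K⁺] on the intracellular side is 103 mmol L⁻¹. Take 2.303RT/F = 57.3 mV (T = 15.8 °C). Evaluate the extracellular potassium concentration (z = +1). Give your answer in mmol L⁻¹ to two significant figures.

Nernst: E = (57.3/1) · log₁₀([out]/[in]), so log₁₀([out]/[in]) = -82.7 × 1 / 57.3 = -1.4433.
[out]/[in] = 10^(-1.4433) = 0.03603.
[out] = 0.03603 × 103 = 3.712 mmol L⁻¹.

3.7 mmol L⁻¹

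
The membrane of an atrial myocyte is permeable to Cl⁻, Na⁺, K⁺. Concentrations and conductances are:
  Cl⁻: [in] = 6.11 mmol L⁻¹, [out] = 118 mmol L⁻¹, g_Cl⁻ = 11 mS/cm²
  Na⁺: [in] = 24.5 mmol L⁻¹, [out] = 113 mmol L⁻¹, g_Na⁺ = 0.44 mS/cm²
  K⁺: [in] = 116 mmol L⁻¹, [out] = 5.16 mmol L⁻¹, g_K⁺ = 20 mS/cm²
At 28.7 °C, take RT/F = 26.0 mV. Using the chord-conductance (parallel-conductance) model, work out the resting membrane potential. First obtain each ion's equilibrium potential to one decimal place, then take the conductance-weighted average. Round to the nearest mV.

-78 mV

E_Cl⁻ = (26.0/-1)·ln(118/6.11) = -77.0 mV
E_Na⁺ = (26.0/1)·ln(113/24.5) = 39.7 mV
E_K⁺ = (26.0/1)·ln(5.16/116) = -80.9 mV
Vm = (Σ gᵢEᵢ)/(Σ gᵢ) = (11·-77.0 + 0.44·39.7 + 20·-80.9) / (11 + 0.44 + 20)
= -2447.53 / 31.44 = -77.85 mV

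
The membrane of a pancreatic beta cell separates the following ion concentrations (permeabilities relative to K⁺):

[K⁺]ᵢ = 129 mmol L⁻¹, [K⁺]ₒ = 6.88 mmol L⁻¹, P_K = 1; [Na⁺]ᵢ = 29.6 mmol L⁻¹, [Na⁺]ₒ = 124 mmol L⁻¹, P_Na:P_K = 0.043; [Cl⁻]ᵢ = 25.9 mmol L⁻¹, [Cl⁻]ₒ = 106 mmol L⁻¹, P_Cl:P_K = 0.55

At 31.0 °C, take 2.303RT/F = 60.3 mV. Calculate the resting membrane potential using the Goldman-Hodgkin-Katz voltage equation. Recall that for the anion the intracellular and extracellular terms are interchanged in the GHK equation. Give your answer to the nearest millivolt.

-51 mV

Vm = 60.3 · log₁₀[(Σ P·[cation]ₒ + Σ P·[anion]ᵢ) / (Σ P·[cation]ᵢ + Σ P·[anion]ₒ)]
Numerator = 1×6.88 + 0.043×124 + 0.55×25.9 = 26.46
Denominator = 1×129 + 0.043×29.6 + 0.55×106 = 188.6
Vm = 60.3 · log₁₀(0.1403) = 60.3 × (-0.8529) = -51.43 mV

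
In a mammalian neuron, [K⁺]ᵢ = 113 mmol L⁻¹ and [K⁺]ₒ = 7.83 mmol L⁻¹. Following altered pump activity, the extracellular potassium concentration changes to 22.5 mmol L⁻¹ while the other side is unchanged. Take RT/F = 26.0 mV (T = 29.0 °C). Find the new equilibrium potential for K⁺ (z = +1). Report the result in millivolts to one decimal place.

After the shift: [K⁺]_out = 22.5, [K⁺]_in = 113 mmol L⁻¹.
E_new = (26.0/1)·ln(22.5/113) = 26.00 · (-1.6139) = -41.96 mV

-42.0 mV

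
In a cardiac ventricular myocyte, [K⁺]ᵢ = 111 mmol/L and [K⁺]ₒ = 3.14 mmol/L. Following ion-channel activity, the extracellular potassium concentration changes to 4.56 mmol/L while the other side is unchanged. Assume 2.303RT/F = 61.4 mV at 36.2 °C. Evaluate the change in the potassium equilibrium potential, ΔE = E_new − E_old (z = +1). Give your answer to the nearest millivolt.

E_old = (61.4/1)·log₁₀(3.14/111) = -95.07 mV
E_new = (61.4/1)·log₁₀(4.56/111) = -85.12 mV
ΔE = -85.12 − (-95.07) = 9.95 mV

10 mV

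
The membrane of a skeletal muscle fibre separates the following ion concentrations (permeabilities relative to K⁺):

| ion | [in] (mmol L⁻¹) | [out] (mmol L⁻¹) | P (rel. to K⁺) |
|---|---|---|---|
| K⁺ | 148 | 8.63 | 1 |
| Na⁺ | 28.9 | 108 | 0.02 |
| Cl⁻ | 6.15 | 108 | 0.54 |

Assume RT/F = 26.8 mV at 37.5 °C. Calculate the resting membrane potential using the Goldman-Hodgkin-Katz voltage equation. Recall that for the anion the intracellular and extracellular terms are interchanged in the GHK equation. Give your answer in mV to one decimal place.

-72.0 mV

Vm = 26.8 · ln[(Σ P·[cation]ₒ + Σ P·[anion]ᵢ) / (Σ P·[cation]ᵢ + Σ P·[anion]ₒ)]
Numerator = 1×8.63 + 0.02×108 + 0.54×6.15 = 14.11
Denominator = 1×148 + 0.02×28.9 + 0.54×108 = 206.9
Vm = 26.8 · ln(0.068203) = 26.8 × (-2.6853) = -71.97 mV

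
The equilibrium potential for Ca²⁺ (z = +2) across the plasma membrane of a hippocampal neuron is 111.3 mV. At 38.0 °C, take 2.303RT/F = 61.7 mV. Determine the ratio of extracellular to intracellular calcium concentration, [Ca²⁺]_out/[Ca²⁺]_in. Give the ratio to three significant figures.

log₁₀([out]/[in]) = E·z/(61.7) = 111.3 × 2 / 61.7 = 3.6078
[out]/[in] = 10^(3.6078) = 4053

4050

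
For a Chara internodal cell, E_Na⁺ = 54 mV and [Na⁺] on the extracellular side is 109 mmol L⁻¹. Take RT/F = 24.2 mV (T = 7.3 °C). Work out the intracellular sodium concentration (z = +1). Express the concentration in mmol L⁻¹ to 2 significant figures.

12 mmol L⁻¹

Nernst: E = (24.2/1) · ln([out]/[in]), so ln([out]/[in]) = 54.0 × 1 / 24.2 = 2.2314.
[out]/[in] = e^(2.2314) = 9.313.
[in] = 109 / 9.313 = 11.7 mmol L⁻¹.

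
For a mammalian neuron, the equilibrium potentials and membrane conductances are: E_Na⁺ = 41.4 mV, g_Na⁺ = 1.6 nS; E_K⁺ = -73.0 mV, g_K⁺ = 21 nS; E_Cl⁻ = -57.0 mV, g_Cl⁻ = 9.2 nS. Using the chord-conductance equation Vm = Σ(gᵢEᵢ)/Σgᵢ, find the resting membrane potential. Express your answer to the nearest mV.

-63 mV

Σ gᵢEᵢ = 1.6·(41.4) + 21·(-73.0) + 9.2·(-57.0) = -1991.16
Σ gᵢ = 1.6 + 21 + 9.2 = 31.8
Vm = -1991.16 / 31.8 = -62.62 mV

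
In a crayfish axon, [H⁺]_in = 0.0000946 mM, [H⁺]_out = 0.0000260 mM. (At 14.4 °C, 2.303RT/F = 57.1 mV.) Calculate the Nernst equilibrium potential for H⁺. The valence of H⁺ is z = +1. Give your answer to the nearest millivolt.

-32 mV

E = (57.1/z) · log₁₀([H⁺]_out/[H⁺]_in) with z = +1.
= (57.1/1) · log₁₀(0.0000260/0.0000946) = 57.10 · log₁₀(0.2748)
= 57.10 · (-0.5609) = -32.03 mV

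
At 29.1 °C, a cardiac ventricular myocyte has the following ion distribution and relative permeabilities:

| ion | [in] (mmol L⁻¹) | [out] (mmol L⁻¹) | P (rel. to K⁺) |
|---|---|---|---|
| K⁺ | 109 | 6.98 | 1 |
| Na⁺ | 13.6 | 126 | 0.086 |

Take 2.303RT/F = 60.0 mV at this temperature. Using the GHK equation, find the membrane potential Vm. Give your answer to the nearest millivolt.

Vm = 60.0 · log₁₀[(Σ P·[cation]ₒ + Σ P·[anion]ᵢ) / (Σ P·[cation]ᵢ + Σ P·[anion]ₒ)]
Numerator = 1×6.98 + 0.086×126 = 17.82
Denominator = 1×109 + 0.086×13.6 = 110.2
Vm = 60.0 · log₁₀(0.16171) = 60.0 × (-0.7913) = -47.48 mV

-47 mV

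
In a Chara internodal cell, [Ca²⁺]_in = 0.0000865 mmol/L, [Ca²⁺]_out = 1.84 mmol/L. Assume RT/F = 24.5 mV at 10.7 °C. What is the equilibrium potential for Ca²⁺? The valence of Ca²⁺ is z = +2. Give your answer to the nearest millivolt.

E = (24.5/z) · ln([Ca²⁺]_out/[Ca²⁺]_in) with z = +2.
= (24.5/2) · ln(1.84/0.0000865) = 12.25 · ln(2.127e+04)
= 12.25 · (9.9651) = 122.07 mV

122 mV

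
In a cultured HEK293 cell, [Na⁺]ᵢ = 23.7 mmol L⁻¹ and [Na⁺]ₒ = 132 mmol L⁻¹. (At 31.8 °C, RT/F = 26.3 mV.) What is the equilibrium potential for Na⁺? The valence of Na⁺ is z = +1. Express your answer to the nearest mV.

45 mV

E = (26.3/z) · ln([Na⁺]_out/[Na⁺]_in) with z = +1.
= (26.3/1) · ln(132/23.7) = 26.30 · ln(5.57)
= 26.30 · (1.7173) = 45.17 mV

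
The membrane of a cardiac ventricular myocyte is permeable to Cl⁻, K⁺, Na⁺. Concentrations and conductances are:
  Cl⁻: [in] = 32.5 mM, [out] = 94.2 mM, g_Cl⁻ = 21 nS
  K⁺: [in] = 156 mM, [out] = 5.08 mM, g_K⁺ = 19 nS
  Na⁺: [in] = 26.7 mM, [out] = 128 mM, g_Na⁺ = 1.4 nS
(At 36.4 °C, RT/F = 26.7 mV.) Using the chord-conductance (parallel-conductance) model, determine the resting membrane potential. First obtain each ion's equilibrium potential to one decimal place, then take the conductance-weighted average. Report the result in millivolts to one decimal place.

E_Cl⁻ = (26.7/-1)·ln(94.2/32.5) = -28.4 mV
E_K⁺ = (26.7/1)·ln(5.08/156) = -91.4 mV
E_Na⁺ = (26.7/1)·ln(128/26.7) = 41.8 mV
Vm = (Σ gᵢEᵢ)/(Σ gᵢ) = (21·-28.4 + 19·-91.4 + 1.4·41.8) / (21 + 19 + 1.4)
= -2274.48 / 41.4 = -54.94 mV

-54.9 mV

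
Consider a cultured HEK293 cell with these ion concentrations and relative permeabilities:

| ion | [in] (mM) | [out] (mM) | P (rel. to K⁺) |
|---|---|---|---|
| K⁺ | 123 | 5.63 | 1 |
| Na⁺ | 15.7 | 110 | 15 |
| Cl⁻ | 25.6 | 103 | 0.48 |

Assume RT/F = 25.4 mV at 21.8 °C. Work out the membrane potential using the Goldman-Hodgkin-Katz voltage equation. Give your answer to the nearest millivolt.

36 mV

Vm = 25.4 · ln[(Σ P·[cation]ₒ + Σ P·[anion]ᵢ) / (Σ P·[cation]ᵢ + Σ P·[anion]ₒ)]
Numerator = 1×5.63 + 15×110 + 0.48×25.6 = 1668
Denominator = 1×123 + 15×15.7 + 0.48×103 = 407.9
Vm = 25.4 · ln(4.0886) = 25.4 × (1.4082) = 35.77 mV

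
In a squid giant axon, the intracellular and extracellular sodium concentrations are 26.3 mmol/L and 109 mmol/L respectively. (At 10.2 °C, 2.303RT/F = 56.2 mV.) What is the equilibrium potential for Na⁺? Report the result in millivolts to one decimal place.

34.7 mV

E = (56.2/z) · log₁₀([Na⁺]_out/[Na⁺]_in) with z = +1.
= (56.2/1) · log₁₀(109/26.3) = 56.20 · log₁₀(4.144)
= 56.20 · (0.6175) = 34.70 mV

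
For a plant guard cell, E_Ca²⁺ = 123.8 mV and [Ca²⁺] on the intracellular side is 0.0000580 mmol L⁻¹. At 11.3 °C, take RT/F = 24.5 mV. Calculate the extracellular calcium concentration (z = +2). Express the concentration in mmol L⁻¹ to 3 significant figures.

Nernst: E = (24.5/2) · ln([out]/[in]), so ln([out]/[in]) = 123.8 × 2 / 24.5 = 10.1061.
[out]/[in] = e^(10.1061) = 2.449e+04.
[out] = 2.449e+04 × 0.0000580 = 1.421 mmol L⁻¹.

1.42 mmol L⁻¹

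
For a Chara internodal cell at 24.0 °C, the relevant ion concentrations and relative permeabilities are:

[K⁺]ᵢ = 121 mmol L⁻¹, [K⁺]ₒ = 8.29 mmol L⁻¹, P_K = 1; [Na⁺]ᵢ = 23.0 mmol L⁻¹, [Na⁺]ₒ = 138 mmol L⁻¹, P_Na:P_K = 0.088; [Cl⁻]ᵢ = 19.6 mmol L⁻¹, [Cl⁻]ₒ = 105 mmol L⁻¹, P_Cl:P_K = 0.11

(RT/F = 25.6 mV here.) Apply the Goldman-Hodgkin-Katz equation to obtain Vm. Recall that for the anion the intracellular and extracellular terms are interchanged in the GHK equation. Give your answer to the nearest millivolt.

-46 mV

Vm = 25.6 · ln[(Σ P·[cation]ₒ + Σ P·[anion]ᵢ) / (Σ P·[cation]ᵢ + Σ P·[anion]ₒ)]
Numerator = 1×8.29 + 0.088×138 + 0.11×19.6 = 22.59
Denominator = 1×121 + 0.088×23.0 + 0.11×105 = 134.6
Vm = 25.6 · ln(0.16786) = 25.6 × (-1.7846) = -45.69 mV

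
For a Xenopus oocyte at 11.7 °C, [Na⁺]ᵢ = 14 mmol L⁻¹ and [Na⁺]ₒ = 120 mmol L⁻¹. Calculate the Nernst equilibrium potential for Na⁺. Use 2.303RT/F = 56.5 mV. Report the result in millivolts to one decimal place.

52.7 mV

E = (56.5/z) · log₁₀([Na⁺]_out/[Na⁺]_in) with z = +1.
= (56.5/1) · log₁₀(120/14) = 56.50 · log₁₀(8.571)
= 56.50 · (0.9331) = 52.72 mV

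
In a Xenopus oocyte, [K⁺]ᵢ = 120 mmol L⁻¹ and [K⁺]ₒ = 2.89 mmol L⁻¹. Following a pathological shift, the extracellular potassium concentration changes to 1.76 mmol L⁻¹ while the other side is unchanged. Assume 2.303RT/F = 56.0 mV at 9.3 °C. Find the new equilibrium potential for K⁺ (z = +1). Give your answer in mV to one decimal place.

After the shift: [K⁺]_out = 1.76, [K⁺]_in = 120 mmol L⁻¹.
E_new = (56.0/1)·log₁₀(1.76/120) = 56.00 · (-1.8337) = -102.69 mV

-102.7 mV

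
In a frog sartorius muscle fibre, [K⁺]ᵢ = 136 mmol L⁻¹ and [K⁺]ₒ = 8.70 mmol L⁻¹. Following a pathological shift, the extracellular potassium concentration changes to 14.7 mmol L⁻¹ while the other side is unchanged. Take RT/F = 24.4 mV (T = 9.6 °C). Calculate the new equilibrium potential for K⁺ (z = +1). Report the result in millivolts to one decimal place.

After the shift: [K⁺]_out = 14.7, [K⁺]_in = 136 mmol L⁻¹.
E_new = (24.4/1)·ln(14.7/136) = 24.40 · (-2.2248) = -54.29 mV

-54.3 mV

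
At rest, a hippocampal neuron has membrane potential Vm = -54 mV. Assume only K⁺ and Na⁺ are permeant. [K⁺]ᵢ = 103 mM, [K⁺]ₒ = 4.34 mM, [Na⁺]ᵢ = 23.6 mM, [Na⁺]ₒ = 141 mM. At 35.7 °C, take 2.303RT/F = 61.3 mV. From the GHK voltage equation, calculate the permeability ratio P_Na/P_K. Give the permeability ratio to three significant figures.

0.0668

Let α = P_Na/P_K. GHK: Vm = 61.3·log₁₀[(Kₒ + α·Naₒ)/(Kᵢ + α·Naᵢ)].
10^(Vm/61.3) = 10^(-54.0/61.3) = 0.13155
So 0.13155·(Kᵢ + α·Naᵢ) = Kₒ + α·Naₒ → α = (0.13155·103.0 − 4.34) / (141.0 − 0.13155·23.6)
α = (13.55 − 4.34) / (141.0 − 3.105) = 9.21/137.9 = 0.06679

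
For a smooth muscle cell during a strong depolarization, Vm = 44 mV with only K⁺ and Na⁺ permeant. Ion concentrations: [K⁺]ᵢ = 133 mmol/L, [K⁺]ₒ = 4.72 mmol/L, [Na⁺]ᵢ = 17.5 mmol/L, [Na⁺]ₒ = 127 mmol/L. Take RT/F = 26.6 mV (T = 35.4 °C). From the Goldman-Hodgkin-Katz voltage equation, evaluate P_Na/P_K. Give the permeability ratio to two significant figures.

19

Let α = P_Na/P_K. GHK: Vm = 26.6·ln[(Kₒ + α·Naₒ)/(Kᵢ + α·Naᵢ)].
e^(Vm/26.6) = e^(44.0/26.6) = 5.2286
So 5.2286·(Kᵢ + α·Naᵢ) = Kₒ + α·Naₒ → α = (5.2286·133.0 − 4.72) / (127.0 − 5.2286·17.5)
α = (695.4 − 4.72) / (127.0 − 91.5) = 690.7/35.5 = 19.46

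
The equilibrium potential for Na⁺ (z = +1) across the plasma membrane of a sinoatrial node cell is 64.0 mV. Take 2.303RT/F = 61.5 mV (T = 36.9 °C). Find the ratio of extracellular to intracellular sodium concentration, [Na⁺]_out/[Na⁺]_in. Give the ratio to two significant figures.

log₁₀([out]/[in]) = E·z/(61.5) = 64.0 × 1 / 61.5 = 1.0407
[out]/[in] = 10^(1.0407) = 10.98

11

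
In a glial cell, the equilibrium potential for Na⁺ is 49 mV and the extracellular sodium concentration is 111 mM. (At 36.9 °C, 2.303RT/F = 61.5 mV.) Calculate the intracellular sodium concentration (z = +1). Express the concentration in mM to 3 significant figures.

17.7 mM

Nernst: E = (61.5/1) · log₁₀([out]/[in]), so log₁₀([out]/[in]) = 49.0 × 1 / 61.5 = 0.7967.
[out]/[in] = 10^(0.7967) = 6.263.
[in] = 111 / 6.263 = 17.72 mM.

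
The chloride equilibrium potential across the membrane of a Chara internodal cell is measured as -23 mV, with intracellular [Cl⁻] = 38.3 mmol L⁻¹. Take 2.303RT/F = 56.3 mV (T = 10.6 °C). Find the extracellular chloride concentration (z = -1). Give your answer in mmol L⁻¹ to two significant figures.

98 mmol L⁻¹

Nernst: E = (56.3/-1) · log₁₀([out]/[in]), so log₁₀([out]/[in]) = -23.0 × -1 / 56.3 = 0.4085.
[out]/[in] = 10^(0.4085) = 2.562.
[out] = 2.562 × 38.3 = 98.11 mmol L⁻¹.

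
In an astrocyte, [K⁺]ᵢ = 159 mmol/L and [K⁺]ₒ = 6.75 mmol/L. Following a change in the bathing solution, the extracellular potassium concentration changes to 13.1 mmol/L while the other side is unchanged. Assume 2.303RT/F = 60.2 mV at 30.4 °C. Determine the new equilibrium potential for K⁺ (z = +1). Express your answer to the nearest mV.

-65 mV

After the shift: [K⁺]_out = 13.1, [K⁺]_in = 159 mmol/L.
E_new = (60.2/1)·log₁₀(13.1/159) = 60.20 · (-1.0841) = -65.26 mV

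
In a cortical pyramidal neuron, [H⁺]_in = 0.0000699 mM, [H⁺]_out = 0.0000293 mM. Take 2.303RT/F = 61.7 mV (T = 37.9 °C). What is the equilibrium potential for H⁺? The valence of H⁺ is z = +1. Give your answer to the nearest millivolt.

-23 mV

E = (61.7/z) · log₁₀([H⁺]_out/[H⁺]_in) with z = +1.
= (61.7/1) · log₁₀(0.0000293/0.0000699) = 61.70 · log₁₀(0.4192)
= 61.70 · (-0.3776) = -23.30 mV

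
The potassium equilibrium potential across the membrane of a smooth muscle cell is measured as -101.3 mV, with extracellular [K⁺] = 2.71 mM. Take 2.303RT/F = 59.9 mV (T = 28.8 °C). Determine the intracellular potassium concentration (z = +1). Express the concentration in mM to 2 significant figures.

130 mM

Nernst: E = (59.9/1) · log₁₀([out]/[in]), so log₁₀([out]/[in]) = -101.3 × 1 / 59.9 = -1.6912.
[out]/[in] = 10^(-1.6912) = 0.02036.
[in] = 2.71 / 0.02036 = 133.1 mM.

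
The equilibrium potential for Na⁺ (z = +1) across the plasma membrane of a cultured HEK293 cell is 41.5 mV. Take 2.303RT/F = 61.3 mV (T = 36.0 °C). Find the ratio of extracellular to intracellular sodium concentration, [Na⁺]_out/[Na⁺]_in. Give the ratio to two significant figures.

4.8

log₁₀([out]/[in]) = E·z/(61.3) = 41.5 × 1 / 61.3 = 0.6770
[out]/[in] = 10^(0.6770) = 4.753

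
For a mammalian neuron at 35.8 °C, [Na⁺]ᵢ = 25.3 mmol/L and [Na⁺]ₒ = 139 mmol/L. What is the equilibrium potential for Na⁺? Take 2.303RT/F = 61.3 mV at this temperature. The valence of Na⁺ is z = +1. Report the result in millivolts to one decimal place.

45.4 mV

E = (61.3/z) · log₁₀([Na⁺]_out/[Na⁺]_in) with z = +1.
= (61.3/1) · log₁₀(139/25.3) = 61.30 · log₁₀(5.494)
= 61.30 · (0.7399) = 45.36 mV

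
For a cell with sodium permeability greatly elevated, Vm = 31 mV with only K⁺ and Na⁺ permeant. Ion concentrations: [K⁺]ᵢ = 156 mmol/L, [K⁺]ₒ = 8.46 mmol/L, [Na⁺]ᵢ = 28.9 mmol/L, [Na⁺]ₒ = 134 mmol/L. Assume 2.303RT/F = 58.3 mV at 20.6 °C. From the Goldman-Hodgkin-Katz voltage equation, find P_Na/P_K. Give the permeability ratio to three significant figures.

Let α = P_Na/P_K. GHK: Vm = 58.3·log₁₀[(Kₒ + α·Naₒ)/(Kᵢ + α·Naᵢ)].
10^(Vm/58.3) = 10^(31.0/58.3) = 3.402
So 3.402·(Kᵢ + α·Naᵢ) = Kₒ + α·Naₒ → α = (3.402·156.0 − 8.46) / (134.0 − 3.402·28.9)
α = (530.7 − 8.46) / (134.0 − 98.32) = 522.2/35.68 = 14.64

14.6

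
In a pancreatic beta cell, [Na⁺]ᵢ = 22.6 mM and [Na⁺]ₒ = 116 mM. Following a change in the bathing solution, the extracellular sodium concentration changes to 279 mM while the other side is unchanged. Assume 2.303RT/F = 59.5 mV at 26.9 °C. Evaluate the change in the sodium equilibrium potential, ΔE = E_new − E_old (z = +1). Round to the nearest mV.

E_old = (59.5/1)·log₁₀(116/22.6) = 42.27 mV
E_new = (59.5/1)·log₁₀(279/22.6) = 64.94 mV
ΔE = 64.94 − (42.27) = 22.68 mV

23 mV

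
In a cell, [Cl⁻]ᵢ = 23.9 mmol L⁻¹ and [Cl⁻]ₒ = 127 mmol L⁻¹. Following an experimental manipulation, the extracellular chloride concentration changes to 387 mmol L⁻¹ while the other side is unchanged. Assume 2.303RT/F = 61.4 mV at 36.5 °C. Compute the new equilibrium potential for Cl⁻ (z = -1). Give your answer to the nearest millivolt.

After the shift: [Cl⁻]_out = 387, [Cl⁻]_in = 23.9 mmol L⁻¹.
E_new = (61.4/-1)·log₁₀(387/23.9) = -61.40 · (1.2093) = -74.25 mV

-74 mV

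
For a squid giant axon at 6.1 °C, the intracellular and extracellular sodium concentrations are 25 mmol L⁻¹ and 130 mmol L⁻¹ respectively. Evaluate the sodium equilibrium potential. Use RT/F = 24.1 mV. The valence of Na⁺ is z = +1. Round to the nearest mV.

40 mV

E = (24.1/z) · ln([Na⁺]_out/[Na⁺]_in) with z = +1.
= (24.1/1) · ln(130/25) = 24.10 · ln(5.2)
= 24.10 · (1.6487) = 39.73 mV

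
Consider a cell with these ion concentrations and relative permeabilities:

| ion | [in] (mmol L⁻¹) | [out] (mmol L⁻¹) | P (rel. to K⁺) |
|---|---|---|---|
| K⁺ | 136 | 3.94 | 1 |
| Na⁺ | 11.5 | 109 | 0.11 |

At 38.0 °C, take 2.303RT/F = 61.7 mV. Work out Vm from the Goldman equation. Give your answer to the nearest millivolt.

Vm = 61.7 · log₁₀[(Σ P·[cation]ₒ + Σ P·[anion]ᵢ) / (Σ P·[cation]ᵢ + Σ P·[anion]ₒ)]
Numerator = 1×3.94 + 0.11×109 = 15.93
Denominator = 1×136 + 0.11×11.5 = 137.3
Vm = 61.7 · log₁₀(0.11605) = 61.7 × (-0.9353) = -57.71 mV

-58 mV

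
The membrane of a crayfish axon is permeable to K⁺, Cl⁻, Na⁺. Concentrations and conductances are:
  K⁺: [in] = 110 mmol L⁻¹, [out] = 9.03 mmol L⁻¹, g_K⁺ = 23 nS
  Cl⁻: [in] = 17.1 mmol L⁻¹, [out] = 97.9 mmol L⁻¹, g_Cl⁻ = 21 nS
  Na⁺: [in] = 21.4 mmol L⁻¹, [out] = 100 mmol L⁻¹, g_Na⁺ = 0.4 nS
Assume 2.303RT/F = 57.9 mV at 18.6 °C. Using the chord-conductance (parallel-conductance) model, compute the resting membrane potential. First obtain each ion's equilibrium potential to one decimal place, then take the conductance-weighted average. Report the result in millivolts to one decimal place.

-53.0 mV

E_K⁺ = (57.9/1)·log₁₀(9.03/110) = -62.9 mV
E_Cl⁻ = (57.9/-1)·log₁₀(97.9/17.1) = -43.9 mV
E_Na⁺ = (57.9/1)·log₁₀(100/21.4) = 38.8 mV
Vm = (Σ gᵢEᵢ)/(Σ gᵢ) = (23·-62.9 + 21·-43.9 + 0.4·38.8) / (23 + 21 + 0.4)
= -2353.08 / 44.4 = -53.00 mV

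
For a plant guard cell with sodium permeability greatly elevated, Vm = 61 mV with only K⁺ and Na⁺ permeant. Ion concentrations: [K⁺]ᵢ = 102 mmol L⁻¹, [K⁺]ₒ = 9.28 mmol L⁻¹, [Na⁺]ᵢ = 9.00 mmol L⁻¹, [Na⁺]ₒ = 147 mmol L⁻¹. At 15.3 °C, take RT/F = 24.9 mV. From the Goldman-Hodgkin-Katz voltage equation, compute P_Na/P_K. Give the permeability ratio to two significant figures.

Let α = P_Na/P_K. GHK: Vm = 24.9·ln[(Kₒ + α·Naₒ)/(Kᵢ + α·Naᵢ)].
e^(Vm/24.9) = e^(61.0/24.9) = 11.586
So 11.586·(Kᵢ + α·Naᵢ) = Kₒ + α·Naₒ → α = (11.586·102.0 − 9.28) / (147.0 − 11.586·9.0)
α = (1182 − 9.28) / (147.0 − 104.3) = 1172/42.73 = 27.44

27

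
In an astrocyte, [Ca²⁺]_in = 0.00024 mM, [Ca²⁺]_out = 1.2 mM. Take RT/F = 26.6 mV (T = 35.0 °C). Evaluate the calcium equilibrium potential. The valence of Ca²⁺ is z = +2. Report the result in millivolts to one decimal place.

E = (26.6/z) · ln([Ca²⁺]_out/[Ca²⁺]_in) with z = +2.
= (26.6/2) · ln(1.2/0.00024) = 13.30 · ln(5000)
= 13.30 · (8.5172) = 113.28 mV

113.3 mV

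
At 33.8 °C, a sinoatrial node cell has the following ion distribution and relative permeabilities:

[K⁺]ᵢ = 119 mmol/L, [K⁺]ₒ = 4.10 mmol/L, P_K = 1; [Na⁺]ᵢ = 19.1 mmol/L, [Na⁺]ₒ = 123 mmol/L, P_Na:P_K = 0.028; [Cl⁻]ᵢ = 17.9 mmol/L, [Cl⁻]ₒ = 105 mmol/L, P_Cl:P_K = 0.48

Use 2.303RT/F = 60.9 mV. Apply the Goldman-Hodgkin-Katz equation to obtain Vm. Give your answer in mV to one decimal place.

Vm = 60.9 · log₁₀[(Σ P·[cation]ₒ + Σ P·[anion]ᵢ) / (Σ P·[cation]ᵢ + Σ P·[anion]ₒ)]
Numerator = 1×4.10 + 0.028×123 + 0.48×17.9 = 16.14
Denominator = 1×119 + 0.028×19.1 + 0.48×105 = 169.9
Vm = 60.9 · log₁₀(0.094954) = 60.9 × (-1.0225) = -62.27 mV

-62.3 mV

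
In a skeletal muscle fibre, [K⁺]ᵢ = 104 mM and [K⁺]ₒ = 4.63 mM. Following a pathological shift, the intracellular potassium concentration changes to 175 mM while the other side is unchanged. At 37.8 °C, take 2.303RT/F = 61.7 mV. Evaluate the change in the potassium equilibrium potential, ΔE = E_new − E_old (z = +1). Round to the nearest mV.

E_old = (61.7/1)·log₁₀(4.63/104) = -83.38 mV
E_new = (61.7/1)·log₁₀(4.63/175) = -97.33 mV
ΔE = -97.33 − (-83.38) = -13.94 mV

-14 mV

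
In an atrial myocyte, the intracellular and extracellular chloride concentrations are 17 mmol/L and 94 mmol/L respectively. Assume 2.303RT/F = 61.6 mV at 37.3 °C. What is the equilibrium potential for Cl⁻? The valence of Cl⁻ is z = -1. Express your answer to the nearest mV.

E = (61.6/z) · log₁₀([Cl⁻]_out/[Cl⁻]_in) with z = -1.
For an anion, dividing by z = -1 reverses the sign.
= (61.6/-1) · log₁₀(94/17) = -61.60 · log₁₀(5.529)
= -61.60 · (0.7427) = -45.75 mV

-46 mV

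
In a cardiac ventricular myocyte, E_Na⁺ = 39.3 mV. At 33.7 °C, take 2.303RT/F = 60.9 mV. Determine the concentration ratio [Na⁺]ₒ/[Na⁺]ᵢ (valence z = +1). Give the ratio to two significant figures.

4.4

log₁₀([out]/[in]) = E·z/(60.9) = 39.3 × 1 / 60.9 = 0.6453
[out]/[in] = 10^(0.6453) = 4.419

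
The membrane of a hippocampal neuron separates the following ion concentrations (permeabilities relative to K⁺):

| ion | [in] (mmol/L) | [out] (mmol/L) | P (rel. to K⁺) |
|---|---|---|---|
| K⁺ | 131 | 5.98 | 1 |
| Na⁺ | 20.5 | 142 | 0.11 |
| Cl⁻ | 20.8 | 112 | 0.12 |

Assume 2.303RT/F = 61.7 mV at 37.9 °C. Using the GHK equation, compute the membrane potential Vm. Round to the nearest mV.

Vm = 61.7 · log₁₀[(Σ P·[cation]ₒ + Σ P·[anion]ᵢ) / (Σ P·[cation]ᵢ + Σ P·[anion]ₒ)]
Numerator = 1×5.98 + 0.11×142 + 0.12×20.8 = 24.1
Denominator = 1×131 + 0.11×20.5 + 0.12×112 = 146.7
Vm = 61.7 · log₁₀(0.16426) = 61.7 × (-0.7845) = -48.40 mV

-48 mV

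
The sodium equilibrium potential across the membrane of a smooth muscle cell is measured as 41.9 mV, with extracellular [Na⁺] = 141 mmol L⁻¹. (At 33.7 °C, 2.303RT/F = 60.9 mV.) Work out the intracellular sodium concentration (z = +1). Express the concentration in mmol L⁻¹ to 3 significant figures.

28.9 mmol L⁻¹

Nernst: E = (60.9/1) · log₁₀([out]/[in]), so log₁₀([out]/[in]) = 41.9 × 1 / 60.9 = 0.6880.
[out]/[in] = 10^(0.6880) = 4.875.
[in] = 141 / 4.875 = 28.92 mmol L⁻¹.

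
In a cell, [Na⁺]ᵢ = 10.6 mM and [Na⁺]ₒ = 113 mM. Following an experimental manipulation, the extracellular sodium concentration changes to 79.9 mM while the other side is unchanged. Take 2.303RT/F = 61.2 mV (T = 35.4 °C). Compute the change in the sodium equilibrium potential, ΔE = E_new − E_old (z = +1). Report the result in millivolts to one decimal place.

-9.2 mV

E_old = (61.2/1)·log₁₀(113/10.6) = 62.90 mV
E_new = (61.2/1)·log₁₀(79.9/10.6) = 53.69 mV
ΔE = 53.69 − (62.90) = -9.21 mV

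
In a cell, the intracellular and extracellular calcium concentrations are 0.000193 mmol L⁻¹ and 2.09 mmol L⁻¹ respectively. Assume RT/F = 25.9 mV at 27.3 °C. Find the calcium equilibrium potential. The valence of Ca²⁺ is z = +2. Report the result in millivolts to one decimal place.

120.3 mV

E = (25.9/z) · ln([Ca²⁺]_out/[Ca²⁺]_in) with z = +2.
= (25.9/2) · ln(2.09/0.000193) = 12.95 · ln(1.083e+04)
= 12.95 · (9.2900) = 120.31 mV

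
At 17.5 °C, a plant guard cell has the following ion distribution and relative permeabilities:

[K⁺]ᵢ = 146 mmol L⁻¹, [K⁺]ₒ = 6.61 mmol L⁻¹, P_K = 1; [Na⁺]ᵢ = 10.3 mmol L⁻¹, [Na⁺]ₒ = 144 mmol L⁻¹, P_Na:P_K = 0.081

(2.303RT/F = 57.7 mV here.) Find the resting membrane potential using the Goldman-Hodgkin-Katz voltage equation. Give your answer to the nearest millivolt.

-52 mV

Vm = 57.7 · log₁₀[(Σ P·[cation]ₒ + Σ P·[anion]ᵢ) / (Σ P·[cation]ᵢ + Σ P·[anion]ₒ)]
Numerator = 1×6.61 + 0.081×144 = 18.27
Denominator = 1×146 + 0.081×10.3 = 146.8
Vm = 57.7 · log₁₀(0.12445) = 57.7 × (-0.9050) = -52.22 mV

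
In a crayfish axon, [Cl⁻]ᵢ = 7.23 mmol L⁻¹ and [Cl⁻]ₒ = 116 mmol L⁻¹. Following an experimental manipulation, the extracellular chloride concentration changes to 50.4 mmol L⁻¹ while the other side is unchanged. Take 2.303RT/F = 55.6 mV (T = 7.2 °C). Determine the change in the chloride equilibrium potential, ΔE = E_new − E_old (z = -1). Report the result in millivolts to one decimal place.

E_old = (55.6/-1)·log₁₀(116/7.23) = -67.02 mV
E_new = (55.6/-1)·log₁₀(50.4/7.23) = -46.89 mV
ΔE = -46.89 − (-67.02) = 20.13 mV

20.1 mV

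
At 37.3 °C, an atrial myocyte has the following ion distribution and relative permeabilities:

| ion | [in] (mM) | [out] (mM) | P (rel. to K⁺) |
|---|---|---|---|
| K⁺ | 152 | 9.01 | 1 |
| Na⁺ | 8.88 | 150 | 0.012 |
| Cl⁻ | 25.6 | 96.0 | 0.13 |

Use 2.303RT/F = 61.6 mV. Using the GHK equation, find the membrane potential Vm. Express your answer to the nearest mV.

-66 mV

Vm = 61.6 · log₁₀[(Σ P·[cation]ₒ + Σ P·[anion]ᵢ) / (Σ P·[cation]ᵢ + Σ P·[anion]ₒ)]
Numerator = 1×9.01 + 0.012×150 + 0.13×25.6 = 14.14
Denominator = 1×152 + 0.012×8.88 + 0.13×96.0 = 164.6
Vm = 61.6 · log₁₀(0.0859) = 61.6 × (-1.0660) = -65.67 mV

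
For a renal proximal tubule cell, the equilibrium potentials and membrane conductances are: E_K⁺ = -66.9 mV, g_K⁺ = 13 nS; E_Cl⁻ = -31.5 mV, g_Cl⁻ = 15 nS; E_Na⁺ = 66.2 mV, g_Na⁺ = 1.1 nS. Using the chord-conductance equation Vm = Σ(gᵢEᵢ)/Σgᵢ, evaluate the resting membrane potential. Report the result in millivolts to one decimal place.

Σ gᵢEᵢ = 13·(-66.9) + 15·(-31.5) + 1.1·(66.2) = -1269.38
Σ gᵢ = 13 + 15 + 1.1 = 29.1
Vm = -1269.38 / 29.1 = -43.62 mV

-43.6 mV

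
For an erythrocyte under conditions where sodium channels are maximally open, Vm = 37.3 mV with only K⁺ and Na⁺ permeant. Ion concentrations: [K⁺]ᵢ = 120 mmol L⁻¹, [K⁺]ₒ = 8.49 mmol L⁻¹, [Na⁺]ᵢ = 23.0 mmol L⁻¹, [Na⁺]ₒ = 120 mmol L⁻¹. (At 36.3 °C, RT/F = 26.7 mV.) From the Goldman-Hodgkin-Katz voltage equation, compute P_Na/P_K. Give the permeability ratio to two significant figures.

18

Let α = P_Na/P_K. GHK: Vm = 26.7·ln[(Kₒ + α·Naₒ)/(Kᵢ + α·Naᵢ)].
e^(Vm/26.7) = e^(37.3/26.7) = 4.0431
So 4.0431·(Kᵢ + α·Naᵢ) = Kₒ + α·Naₒ → α = (4.0431·120.0 − 8.49) / (120.0 − 4.0431·23.0)
α = (485.2 − 8.49) / (120.0 − 92.99) = 476.7/27.01 = 17.65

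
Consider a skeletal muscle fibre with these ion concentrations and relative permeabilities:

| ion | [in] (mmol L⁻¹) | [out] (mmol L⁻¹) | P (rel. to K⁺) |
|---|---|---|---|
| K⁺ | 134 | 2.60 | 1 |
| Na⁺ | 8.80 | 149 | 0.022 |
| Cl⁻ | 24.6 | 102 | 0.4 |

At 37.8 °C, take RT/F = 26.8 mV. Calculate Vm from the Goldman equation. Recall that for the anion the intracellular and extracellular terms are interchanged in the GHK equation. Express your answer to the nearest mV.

Vm = 26.8 · ln[(Σ P·[cation]ₒ + Σ P·[anion]ᵢ) / (Σ P·[cation]ᵢ + Σ P·[anion]ₒ)]
Numerator = 1×2.60 + 0.022×149 + 0.4×24.6 = 15.72
Denominator = 1×134 + 0.022×8.80 + 0.4×102 = 175
Vm = 26.8 · ln(0.08982) = 26.8 × (-2.4099) = -64.59 mV

-65 mV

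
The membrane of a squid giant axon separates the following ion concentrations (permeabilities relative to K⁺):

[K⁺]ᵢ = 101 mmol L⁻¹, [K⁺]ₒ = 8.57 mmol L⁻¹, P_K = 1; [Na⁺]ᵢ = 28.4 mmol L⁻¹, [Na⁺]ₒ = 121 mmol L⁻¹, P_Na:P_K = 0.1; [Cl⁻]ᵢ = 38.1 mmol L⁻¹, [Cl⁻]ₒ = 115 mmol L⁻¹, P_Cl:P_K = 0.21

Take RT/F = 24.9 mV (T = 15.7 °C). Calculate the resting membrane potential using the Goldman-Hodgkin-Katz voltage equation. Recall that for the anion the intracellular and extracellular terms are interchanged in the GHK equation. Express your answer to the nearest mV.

Vm = 24.9 · ln[(Σ P·[cation]ₒ + Σ P·[anion]ᵢ) / (Σ P·[cation]ᵢ + Σ P·[anion]ₒ)]
Numerator = 1×8.57 + 0.1×121 + 0.21×38.1 = 28.67
Denominator = 1×101 + 0.1×28.4 + 0.21×115 = 128
Vm = 24.9 · ln(0.22401) = 24.9 × (-1.4961) = -37.25 mV

-37 mV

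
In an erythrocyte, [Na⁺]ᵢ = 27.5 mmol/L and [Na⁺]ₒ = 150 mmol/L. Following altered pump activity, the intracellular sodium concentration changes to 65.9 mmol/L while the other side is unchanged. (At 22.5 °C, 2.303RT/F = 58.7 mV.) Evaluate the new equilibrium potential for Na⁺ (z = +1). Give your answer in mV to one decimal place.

After the shift: [Na⁺]_out = 150, [Na⁺]_in = 65.9 mmol/L.
E_new = (58.7/1)·log₁₀(150/65.9) = 58.70 · (0.3572) = 20.97 mV

21.0 mV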